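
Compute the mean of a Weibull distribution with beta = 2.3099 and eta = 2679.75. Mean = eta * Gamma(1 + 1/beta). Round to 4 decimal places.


beta = 2.3099, eta = 2679.75
1/beta = 0.4329
1 + 1/beta = 1.4329
Gamma(1.4329) = 0.886
Mean = 2679.75 * 0.886
Mean = 2374.1504

2374.1504


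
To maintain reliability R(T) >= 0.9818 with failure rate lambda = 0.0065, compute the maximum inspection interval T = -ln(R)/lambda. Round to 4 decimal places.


R_target = 0.9818
lambda = 0.0065
-ln(0.9818) = 0.0184
T = 0.0184 / 0.0065
T = 2.8258

2.8258


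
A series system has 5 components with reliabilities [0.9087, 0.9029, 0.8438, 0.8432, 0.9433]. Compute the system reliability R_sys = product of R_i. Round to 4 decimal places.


Components: [0.9087, 0.9029, 0.8438, 0.8432, 0.9433]
After component 1 (R=0.9087): product = 0.9087
After component 2 (R=0.9029): product = 0.8205
After component 3 (R=0.8438): product = 0.6923
After component 4 (R=0.8432): product = 0.5838
After component 5 (R=0.9433): product = 0.5507
R_sys = 0.5507

0.5507


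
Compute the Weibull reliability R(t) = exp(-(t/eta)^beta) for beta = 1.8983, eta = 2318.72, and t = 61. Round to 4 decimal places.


beta = 1.8983, eta = 2318.72, t = 61
t/eta = 61 / 2318.72 = 0.0263
(t/eta)^beta = 0.0263^1.8983 = 0.001
R(t) = exp(-0.001)
R(t) = 0.999

0.999


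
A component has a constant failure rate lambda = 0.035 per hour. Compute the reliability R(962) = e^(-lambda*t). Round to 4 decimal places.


lambda = 0.035
t = 962
lambda * t = 33.67
R(t) = e^(-33.67)
R(t) = 0.0

0.0


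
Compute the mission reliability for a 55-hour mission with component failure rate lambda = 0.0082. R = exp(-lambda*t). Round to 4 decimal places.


lambda = 0.0082
mission_time = 55
lambda * t = 0.0082 * 55 = 0.451
R = exp(-0.451)
R = 0.637

0.637


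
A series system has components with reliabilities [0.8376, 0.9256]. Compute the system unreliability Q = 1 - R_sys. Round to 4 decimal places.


Components: [0.8376, 0.9256]
After component 1: product = 0.8376
After component 2: product = 0.7753
R_sys = 0.7753
Q = 1 - 0.7753 = 0.2247

0.2247


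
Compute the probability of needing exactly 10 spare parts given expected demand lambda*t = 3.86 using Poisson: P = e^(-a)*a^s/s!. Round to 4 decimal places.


a = 3.86, s = 10
e^(-a) = e^(-3.86) = 0.0211
a^s = 3.86^10 = 734299.1859
s! = 3628800
P = 0.0211 * 734299.1859 / 3628800
P = 0.0043

0.0043


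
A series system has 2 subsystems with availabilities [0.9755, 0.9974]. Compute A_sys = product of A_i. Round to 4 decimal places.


Subsystems: [0.9755, 0.9974]
After subsystem 1 (A=0.9755): product = 0.9755
After subsystem 2 (A=0.9974): product = 0.973
A_sys = 0.973

0.973


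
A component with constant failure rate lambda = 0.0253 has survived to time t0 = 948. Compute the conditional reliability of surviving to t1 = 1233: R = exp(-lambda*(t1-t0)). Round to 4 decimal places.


lambda = 0.0253
t0 = 948, t1 = 1233
t1 - t0 = 285
lambda * (t1-t0) = 0.0253 * 285 = 7.2105
R = exp(-7.2105)
R = 0.0007

0.0007


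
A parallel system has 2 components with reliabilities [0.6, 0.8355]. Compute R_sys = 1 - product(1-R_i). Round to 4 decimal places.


Components: [0.6, 0.8355]
(1 - 0.6) = 0.4, running product = 0.4
(1 - 0.8355) = 0.1645, running product = 0.0658
Product of (1-R_i) = 0.0658
R_sys = 1 - 0.0658 = 0.9342

0.9342


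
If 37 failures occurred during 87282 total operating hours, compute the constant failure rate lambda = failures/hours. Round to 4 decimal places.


failures = 37
total_hours = 87282
lambda = 37 / 87282
lambda = 0.0004

0.0004


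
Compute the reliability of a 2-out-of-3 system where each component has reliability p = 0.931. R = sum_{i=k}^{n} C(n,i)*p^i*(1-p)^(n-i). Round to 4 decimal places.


k = 2, n = 3, p = 0.931
i=2: C(3,2)=3 * 0.931^2 * 0.069^1 = 0.1794
i=3: C(3,3)=1 * 0.931^3 * 0.069^0 = 0.807
R = sum of terms = 0.9864

0.9864


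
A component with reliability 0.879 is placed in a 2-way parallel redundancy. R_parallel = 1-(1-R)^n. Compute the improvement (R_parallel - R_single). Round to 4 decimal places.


R_single = 0.879, n = 2
1 - R_single = 0.121
(1 - R_single)^n = 0.121^2 = 0.0146
R_parallel = 1 - 0.0146 = 0.9854
Improvement = 0.9854 - 0.879
Improvement = 0.1064

0.1064


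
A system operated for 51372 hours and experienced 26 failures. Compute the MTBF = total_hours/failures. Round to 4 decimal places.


total_hours = 51372
failures = 26
MTBF = 51372 / 26
MTBF = 1975.8462

1975.8462


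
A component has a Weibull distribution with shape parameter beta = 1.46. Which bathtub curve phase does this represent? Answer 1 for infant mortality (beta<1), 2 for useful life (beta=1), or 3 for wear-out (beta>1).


beta = 1.46
Compare beta to 1:
beta < 1 => infant mortality (phase 1)
beta = 1 => useful life (phase 2)
beta > 1 => wear-out (phase 3)
Since beta = 1.46, this is wear-out (increasing failure rate)
Phase = 3

3


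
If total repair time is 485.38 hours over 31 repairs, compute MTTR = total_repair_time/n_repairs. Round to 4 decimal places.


total_repair_time = 485.38
n_repairs = 31
MTTR = 485.38 / 31
MTTR = 15.6574

15.6574


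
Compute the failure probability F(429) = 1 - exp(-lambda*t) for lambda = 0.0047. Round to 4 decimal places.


lambda = 0.0047, t = 429
lambda * t = 2.0163
exp(-2.0163) = 0.1331
F(t) = 1 - 0.1331
F(t) = 0.8669

0.8669


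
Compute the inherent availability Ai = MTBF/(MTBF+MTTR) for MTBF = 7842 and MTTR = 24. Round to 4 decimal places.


MTBF = 7842
MTTR = 24
MTBF + MTTR = 7866
Ai = 7842 / 7866
Ai = 0.9969

0.9969


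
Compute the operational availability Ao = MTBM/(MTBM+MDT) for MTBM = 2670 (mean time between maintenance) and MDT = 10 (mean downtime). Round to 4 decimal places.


MTBM = 2670
MDT = 10
MTBM + MDT = 2680
Ao = 2670 / 2680
Ao = 0.9963

0.9963


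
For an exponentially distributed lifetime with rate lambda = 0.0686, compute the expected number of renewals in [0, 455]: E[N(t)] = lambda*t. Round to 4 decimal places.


lambda = 0.0686
t = 455
E[N(t)] = lambda * t
E[N(t)] = 0.0686 * 455
E[N(t)] = 31.213

31.213


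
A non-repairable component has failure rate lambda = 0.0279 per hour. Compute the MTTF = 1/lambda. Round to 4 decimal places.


lambda = 0.0279
MTTF = 1 / 0.0279
MTTF = 35.8423

35.8423


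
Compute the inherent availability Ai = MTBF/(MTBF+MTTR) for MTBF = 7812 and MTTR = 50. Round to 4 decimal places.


MTBF = 7812
MTTR = 50
MTBF + MTTR = 7862
Ai = 7812 / 7862
Ai = 0.9936

0.9936


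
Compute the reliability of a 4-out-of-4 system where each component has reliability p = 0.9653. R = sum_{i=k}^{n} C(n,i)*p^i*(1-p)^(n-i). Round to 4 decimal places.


k = 4, n = 4, p = 0.9653
i=4: C(4,4)=1 * 0.9653^4 * 0.0347^0 = 0.8683
R = sum of terms = 0.8683

0.8683


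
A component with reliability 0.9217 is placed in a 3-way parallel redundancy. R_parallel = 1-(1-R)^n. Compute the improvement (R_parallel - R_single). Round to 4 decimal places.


R_single = 0.9217, n = 3
1 - R_single = 0.0783
(1 - R_single)^n = 0.0783^3 = 0.0005
R_parallel = 1 - 0.0005 = 0.9995
Improvement = 0.9995 - 0.9217
Improvement = 0.0778

0.0778


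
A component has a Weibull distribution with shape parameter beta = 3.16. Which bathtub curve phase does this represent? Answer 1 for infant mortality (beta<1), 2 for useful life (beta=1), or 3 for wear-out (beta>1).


beta = 3.16
Compare beta to 1:
beta < 1 => infant mortality (phase 1)
beta = 1 => useful life (phase 2)
beta > 1 => wear-out (phase 3)
Since beta = 3.16, this is wear-out (increasing failure rate)
Phase = 3

3


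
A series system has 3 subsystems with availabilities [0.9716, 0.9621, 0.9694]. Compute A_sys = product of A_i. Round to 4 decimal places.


Subsystems: [0.9716, 0.9621, 0.9694]
After subsystem 1 (A=0.9716): product = 0.9716
After subsystem 2 (A=0.9621): product = 0.9348
After subsystem 3 (A=0.9694): product = 0.9062
A_sys = 0.9062

0.9062


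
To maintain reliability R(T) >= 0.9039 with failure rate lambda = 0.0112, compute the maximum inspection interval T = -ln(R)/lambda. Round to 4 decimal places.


R_target = 0.9039
lambda = 0.0112
-ln(0.9039) = 0.101
T = 0.101 / 0.0112
T = 9.0211

9.0211


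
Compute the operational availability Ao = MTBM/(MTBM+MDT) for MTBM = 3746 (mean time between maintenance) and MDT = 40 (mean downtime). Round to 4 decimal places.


MTBM = 3746
MDT = 40
MTBM + MDT = 3786
Ao = 3746 / 3786
Ao = 0.9894

0.9894


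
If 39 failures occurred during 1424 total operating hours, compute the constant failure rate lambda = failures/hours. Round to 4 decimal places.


failures = 39
total_hours = 1424
lambda = 39 / 1424
lambda = 0.0274

0.0274


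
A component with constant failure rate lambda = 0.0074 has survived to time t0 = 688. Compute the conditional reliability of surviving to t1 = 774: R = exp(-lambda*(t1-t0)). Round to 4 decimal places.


lambda = 0.0074
t0 = 688, t1 = 774
t1 - t0 = 86
lambda * (t1-t0) = 0.0074 * 86 = 0.6364
R = exp(-0.6364)
R = 0.5292

0.5292


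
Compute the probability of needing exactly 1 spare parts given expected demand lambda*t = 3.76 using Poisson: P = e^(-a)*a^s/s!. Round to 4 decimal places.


a = 3.76, s = 1
e^(-a) = e^(-3.76) = 0.0233
a^s = 3.76^1 = 3.76
s! = 1
P = 0.0233 * 3.76 / 1
P = 0.0875

0.0875


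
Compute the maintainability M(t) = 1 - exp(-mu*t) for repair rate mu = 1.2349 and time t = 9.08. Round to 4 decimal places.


mu = 1.2349, t = 9.08
mu * t = 1.2349 * 9.08 = 11.2129
exp(-11.2129) = 0.0
M(t) = 1 - 0.0
M(t) = 1.0

1.0


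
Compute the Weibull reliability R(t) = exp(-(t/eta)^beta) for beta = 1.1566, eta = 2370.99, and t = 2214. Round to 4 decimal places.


beta = 1.1566, eta = 2370.99, t = 2214
t/eta = 2214 / 2370.99 = 0.9338
(t/eta)^beta = 0.9338^1.1566 = 0.9238
R(t) = exp(-0.9238)
R(t) = 0.397

0.397


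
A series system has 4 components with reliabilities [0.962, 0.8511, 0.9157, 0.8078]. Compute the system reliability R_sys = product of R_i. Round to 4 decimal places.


Components: [0.962, 0.8511, 0.9157, 0.8078]
After component 1 (R=0.962): product = 0.962
After component 2 (R=0.8511): product = 0.8188
After component 3 (R=0.9157): product = 0.7497
After component 4 (R=0.8078): product = 0.6056
R_sys = 0.6056

0.6056


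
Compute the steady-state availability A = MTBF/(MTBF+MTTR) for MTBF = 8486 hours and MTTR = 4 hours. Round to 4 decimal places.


MTBF = 8486
MTTR = 4
MTBF + MTTR = 8490
A = 8486 / 8490
A = 0.9995

0.9995


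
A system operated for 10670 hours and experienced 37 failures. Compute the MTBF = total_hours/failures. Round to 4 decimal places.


total_hours = 10670
failures = 37
MTBF = 10670 / 37
MTBF = 288.3784

288.3784


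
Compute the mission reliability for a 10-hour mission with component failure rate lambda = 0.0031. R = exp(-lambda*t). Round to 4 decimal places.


lambda = 0.0031
mission_time = 10
lambda * t = 0.0031 * 10 = 0.031
R = exp(-0.031)
R = 0.9695

0.9695


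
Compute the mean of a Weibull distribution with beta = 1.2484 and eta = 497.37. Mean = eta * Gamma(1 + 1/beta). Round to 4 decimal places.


beta = 1.2484, eta = 497.37
1/beta = 0.801
1 + 1/beta = 1.801
Gamma(1.801) = 0.9317
Mean = 497.37 * 0.9317
Mean = 463.3779

463.3779


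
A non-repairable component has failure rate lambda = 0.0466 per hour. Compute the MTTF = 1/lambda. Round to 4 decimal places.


lambda = 0.0466
MTTF = 1 / 0.0466
MTTF = 21.4592

21.4592


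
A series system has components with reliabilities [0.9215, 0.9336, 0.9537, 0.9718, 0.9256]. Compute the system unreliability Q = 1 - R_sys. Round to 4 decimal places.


Components: [0.9215, 0.9336, 0.9537, 0.9718, 0.9256]
After component 1: product = 0.9215
After component 2: product = 0.8603
After component 3: product = 0.8205
After component 4: product = 0.7973
After component 5: product = 0.738
R_sys = 0.738
Q = 1 - 0.738 = 0.262

0.262


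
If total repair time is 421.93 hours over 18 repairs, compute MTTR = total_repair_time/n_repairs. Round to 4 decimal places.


total_repair_time = 421.93
n_repairs = 18
MTTR = 421.93 / 18
MTTR = 23.4406

23.4406


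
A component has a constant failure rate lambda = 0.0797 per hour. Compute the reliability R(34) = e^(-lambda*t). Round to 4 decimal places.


lambda = 0.0797
t = 34
lambda * t = 2.7098
R(t) = e^(-2.7098)
R(t) = 0.0666

0.0666


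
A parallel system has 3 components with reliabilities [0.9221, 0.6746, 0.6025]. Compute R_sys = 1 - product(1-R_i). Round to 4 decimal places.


Components: [0.9221, 0.6746, 0.6025]
(1 - 0.9221) = 0.0779, running product = 0.0779
(1 - 0.6746) = 0.3254, running product = 0.0253
(1 - 0.6025) = 0.3975, running product = 0.0101
Product of (1-R_i) = 0.0101
R_sys = 1 - 0.0101 = 0.9899

0.9899


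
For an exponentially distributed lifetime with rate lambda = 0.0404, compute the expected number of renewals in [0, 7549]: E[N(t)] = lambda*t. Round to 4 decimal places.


lambda = 0.0404
t = 7549
E[N(t)] = lambda * t
E[N(t)] = 0.0404 * 7549
E[N(t)] = 304.9796

304.9796


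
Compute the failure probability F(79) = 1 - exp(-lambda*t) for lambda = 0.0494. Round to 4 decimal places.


lambda = 0.0494, t = 79
lambda * t = 3.9026
exp(-3.9026) = 0.0202
F(t) = 1 - 0.0202
F(t) = 0.9798

0.9798


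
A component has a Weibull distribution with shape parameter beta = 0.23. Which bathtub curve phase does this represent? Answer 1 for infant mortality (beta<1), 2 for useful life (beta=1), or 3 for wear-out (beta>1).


beta = 0.23
Compare beta to 1:
beta < 1 => infant mortality (phase 1)
beta = 1 => useful life (phase 2)
beta > 1 => wear-out (phase 3)
Since beta = 0.23, this is infant mortality (decreasing failure rate)
Phase = 1

1


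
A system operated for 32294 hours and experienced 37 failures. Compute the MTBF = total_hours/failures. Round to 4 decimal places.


total_hours = 32294
failures = 37
MTBF = 32294 / 37
MTBF = 872.8108

872.8108


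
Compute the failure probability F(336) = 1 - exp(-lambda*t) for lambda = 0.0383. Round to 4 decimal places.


lambda = 0.0383, t = 336
lambda * t = 12.8688
exp(-12.8688) = 0.0
F(t) = 1 - 0.0
F(t) = 1.0

1.0


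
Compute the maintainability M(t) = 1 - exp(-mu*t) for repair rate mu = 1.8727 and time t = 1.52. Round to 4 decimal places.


mu = 1.8727, t = 1.52
mu * t = 1.8727 * 1.52 = 2.8465
exp(-2.8465) = 0.058
M(t) = 1 - 0.058
M(t) = 0.942

0.942


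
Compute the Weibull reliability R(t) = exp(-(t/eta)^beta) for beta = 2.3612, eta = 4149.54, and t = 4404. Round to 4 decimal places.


beta = 2.3612, eta = 4149.54, t = 4404
t/eta = 4404 / 4149.54 = 1.0613
(t/eta)^beta = 1.0613^2.3612 = 1.1509
R(t) = exp(-1.1509)
R(t) = 0.3164

0.3164


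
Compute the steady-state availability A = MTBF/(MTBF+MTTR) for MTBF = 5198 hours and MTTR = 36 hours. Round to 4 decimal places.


MTBF = 5198
MTTR = 36
MTBF + MTTR = 5234
A = 5198 / 5234
A = 0.9931

0.9931


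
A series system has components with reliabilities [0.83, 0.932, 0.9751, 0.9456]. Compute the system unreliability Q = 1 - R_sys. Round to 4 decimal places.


Components: [0.83, 0.932, 0.9751, 0.9456]
After component 1: product = 0.83
After component 2: product = 0.7736
After component 3: product = 0.7543
After component 4: product = 0.7133
R_sys = 0.7133
Q = 1 - 0.7133 = 0.2867

0.2867


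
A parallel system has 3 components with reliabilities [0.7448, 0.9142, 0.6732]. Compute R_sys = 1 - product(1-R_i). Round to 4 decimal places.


Components: [0.7448, 0.9142, 0.6732]
(1 - 0.7448) = 0.2552, running product = 0.2552
(1 - 0.9142) = 0.0858, running product = 0.0219
(1 - 0.6732) = 0.3268, running product = 0.0072
Product of (1-R_i) = 0.0072
R_sys = 1 - 0.0072 = 0.9928

0.9928


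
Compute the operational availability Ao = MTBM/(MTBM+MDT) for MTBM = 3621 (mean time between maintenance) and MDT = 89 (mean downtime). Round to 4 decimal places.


MTBM = 3621
MDT = 89
MTBM + MDT = 3710
Ao = 3621 / 3710
Ao = 0.976

0.976


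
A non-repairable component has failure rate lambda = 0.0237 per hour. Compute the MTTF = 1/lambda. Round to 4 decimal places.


lambda = 0.0237
MTTF = 1 / 0.0237
MTTF = 42.1941

42.1941


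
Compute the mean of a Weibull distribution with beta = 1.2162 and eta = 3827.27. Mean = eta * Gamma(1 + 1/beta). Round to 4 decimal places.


beta = 1.2162, eta = 3827.27
1/beta = 0.8222
1 + 1/beta = 1.8222
Gamma(1.8222) = 0.9375
Mean = 3827.27 * 0.9375
Mean = 3587.9656

3587.9656


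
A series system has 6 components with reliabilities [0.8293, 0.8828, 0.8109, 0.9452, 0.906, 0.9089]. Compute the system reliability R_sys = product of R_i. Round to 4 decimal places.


Components: [0.8293, 0.8828, 0.8109, 0.9452, 0.906, 0.9089]
After component 1 (R=0.8293): product = 0.8293
After component 2 (R=0.8828): product = 0.7321
After component 3 (R=0.8109): product = 0.5937
After component 4 (R=0.9452): product = 0.5611
After component 5 (R=0.906): product = 0.5084
After component 6 (R=0.9089): product = 0.4621
R_sys = 0.4621

0.4621


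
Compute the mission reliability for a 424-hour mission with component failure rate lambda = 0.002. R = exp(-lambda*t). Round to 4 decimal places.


lambda = 0.002
mission_time = 424
lambda * t = 0.002 * 424 = 0.848
R = exp(-0.848)
R = 0.4283

0.4283


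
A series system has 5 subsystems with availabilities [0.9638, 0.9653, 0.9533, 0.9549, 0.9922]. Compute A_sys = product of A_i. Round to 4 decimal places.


Subsystems: [0.9638, 0.9653, 0.9533, 0.9549, 0.9922]
After subsystem 1 (A=0.9638): product = 0.9638
After subsystem 2 (A=0.9653): product = 0.9304
After subsystem 3 (A=0.9533): product = 0.8869
After subsystem 4 (A=0.9549): product = 0.8469
After subsystem 5 (A=0.9922): product = 0.8403
A_sys = 0.8403

0.8403


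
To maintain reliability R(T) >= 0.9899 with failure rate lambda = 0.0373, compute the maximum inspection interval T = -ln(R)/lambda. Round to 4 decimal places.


R_target = 0.9899
lambda = 0.0373
-ln(0.9899) = 0.0102
T = 0.0102 / 0.0373
T = 0.2722

0.2722


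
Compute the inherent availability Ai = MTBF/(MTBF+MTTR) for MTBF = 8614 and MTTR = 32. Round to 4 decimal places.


MTBF = 8614
MTTR = 32
MTBF + MTTR = 8646
Ai = 8614 / 8646
Ai = 0.9963

0.9963


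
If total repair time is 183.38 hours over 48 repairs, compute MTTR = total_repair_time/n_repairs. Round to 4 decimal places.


total_repair_time = 183.38
n_repairs = 48
MTTR = 183.38 / 48
MTTR = 3.8204

3.8204


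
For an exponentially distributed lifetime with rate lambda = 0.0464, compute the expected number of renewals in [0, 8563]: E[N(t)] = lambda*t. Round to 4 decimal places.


lambda = 0.0464
t = 8563
E[N(t)] = lambda * t
E[N(t)] = 0.0464 * 8563
E[N(t)] = 397.3232

397.3232


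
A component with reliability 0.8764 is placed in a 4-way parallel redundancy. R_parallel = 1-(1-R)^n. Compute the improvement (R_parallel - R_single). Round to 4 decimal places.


R_single = 0.8764, n = 4
1 - R_single = 0.1236
(1 - R_single)^n = 0.1236^4 = 0.0002
R_parallel = 1 - 0.0002 = 0.9998
Improvement = 0.9998 - 0.8764
Improvement = 0.1234

0.1234


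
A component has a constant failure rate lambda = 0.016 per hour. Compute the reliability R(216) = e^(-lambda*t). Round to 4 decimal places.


lambda = 0.016
t = 216
lambda * t = 3.456
R(t) = e^(-3.456)
R(t) = 0.0316

0.0316


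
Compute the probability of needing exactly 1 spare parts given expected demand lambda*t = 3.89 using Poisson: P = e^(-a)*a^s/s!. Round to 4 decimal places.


a = 3.89, s = 1
e^(-a) = e^(-3.89) = 0.0204
a^s = 3.89^1 = 3.89
s! = 1
P = 0.0204 * 3.89 / 1
P = 0.0795

0.0795


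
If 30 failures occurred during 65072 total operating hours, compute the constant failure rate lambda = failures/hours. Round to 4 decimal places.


failures = 30
total_hours = 65072
lambda = 30 / 65072
lambda = 0.0005

0.0005


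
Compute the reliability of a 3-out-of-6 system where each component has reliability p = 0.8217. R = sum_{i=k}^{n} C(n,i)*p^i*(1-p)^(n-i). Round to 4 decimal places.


k = 3, n = 6, p = 0.8217
i=3: C(6,3)=20 * 0.8217^3 * 0.1783^3 = 0.0629
i=4: C(6,4)=15 * 0.8217^4 * 0.1783^2 = 0.2174
i=5: C(6,5)=6 * 0.8217^5 * 0.1783^1 = 0.4007
i=6: C(6,6)=1 * 0.8217^6 * 0.1783^0 = 0.3078
R = sum of terms = 0.9888

0.9888


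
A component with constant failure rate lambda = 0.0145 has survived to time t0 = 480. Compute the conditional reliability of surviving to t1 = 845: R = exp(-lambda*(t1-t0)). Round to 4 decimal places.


lambda = 0.0145
t0 = 480, t1 = 845
t1 - t0 = 365
lambda * (t1-t0) = 0.0145 * 365 = 5.2925
R = exp(-5.2925)
R = 0.005

0.005


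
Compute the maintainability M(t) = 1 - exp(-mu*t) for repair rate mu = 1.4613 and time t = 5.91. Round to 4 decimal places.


mu = 1.4613, t = 5.91
mu * t = 1.4613 * 5.91 = 8.6363
exp(-8.6363) = 0.0002
M(t) = 1 - 0.0002
M(t) = 0.9998

0.9998


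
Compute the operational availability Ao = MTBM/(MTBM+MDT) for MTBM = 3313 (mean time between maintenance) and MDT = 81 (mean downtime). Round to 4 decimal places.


MTBM = 3313
MDT = 81
MTBM + MDT = 3394
Ao = 3313 / 3394
Ao = 0.9761

0.9761


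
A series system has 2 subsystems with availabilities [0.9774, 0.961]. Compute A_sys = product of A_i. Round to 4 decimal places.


Subsystems: [0.9774, 0.961]
After subsystem 1 (A=0.9774): product = 0.9774
After subsystem 2 (A=0.961): product = 0.9393
A_sys = 0.9393

0.9393


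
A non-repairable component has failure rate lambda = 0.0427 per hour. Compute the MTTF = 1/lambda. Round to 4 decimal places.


lambda = 0.0427
MTTF = 1 / 0.0427
MTTF = 23.4192

23.4192


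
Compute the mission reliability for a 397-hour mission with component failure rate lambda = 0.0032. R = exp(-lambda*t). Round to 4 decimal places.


lambda = 0.0032
mission_time = 397
lambda * t = 0.0032 * 397 = 1.2704
R = exp(-1.2704)
R = 0.2807

0.2807


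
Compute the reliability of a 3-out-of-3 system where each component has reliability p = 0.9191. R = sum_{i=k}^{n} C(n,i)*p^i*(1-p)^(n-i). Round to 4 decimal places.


k = 3, n = 3, p = 0.9191
i=3: C(3,3)=1 * 0.9191^3 * 0.0809^0 = 0.7764
R = sum of terms = 0.7764

0.7764


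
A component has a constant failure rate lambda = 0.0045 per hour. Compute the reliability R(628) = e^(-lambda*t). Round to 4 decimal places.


lambda = 0.0045
t = 628
lambda * t = 2.826
R(t) = e^(-2.826)
R(t) = 0.0592

0.0592


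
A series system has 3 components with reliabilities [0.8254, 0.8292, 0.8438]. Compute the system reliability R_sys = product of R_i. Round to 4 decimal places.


Components: [0.8254, 0.8292, 0.8438]
After component 1 (R=0.8254): product = 0.8254
After component 2 (R=0.8292): product = 0.6844
After component 3 (R=0.8438): product = 0.5775
R_sys = 0.5775

0.5775


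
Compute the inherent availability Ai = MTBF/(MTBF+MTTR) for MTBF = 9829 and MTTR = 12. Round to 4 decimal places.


MTBF = 9829
MTTR = 12
MTBF + MTTR = 9841
Ai = 9829 / 9841
Ai = 0.9988

0.9988


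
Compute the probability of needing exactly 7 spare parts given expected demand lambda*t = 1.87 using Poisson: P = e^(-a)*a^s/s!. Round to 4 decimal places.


a = 1.87, s = 7
e^(-a) = e^(-1.87) = 0.1541
a^s = 1.87^7 = 79.9634
s! = 5040
P = 0.1541 * 79.9634 / 5040
P = 0.0024

0.0024


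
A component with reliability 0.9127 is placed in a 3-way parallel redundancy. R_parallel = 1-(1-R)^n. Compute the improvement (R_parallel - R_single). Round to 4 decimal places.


R_single = 0.9127, n = 3
1 - R_single = 0.0873
(1 - R_single)^n = 0.0873^3 = 0.0007
R_parallel = 1 - 0.0007 = 0.9993
Improvement = 0.9993 - 0.9127
Improvement = 0.0866

0.0866


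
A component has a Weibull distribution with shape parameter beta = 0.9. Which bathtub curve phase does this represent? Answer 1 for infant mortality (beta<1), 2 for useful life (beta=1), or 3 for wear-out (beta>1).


beta = 0.9
Compare beta to 1:
beta < 1 => infant mortality (phase 1)
beta = 1 => useful life (phase 2)
beta > 1 => wear-out (phase 3)
Since beta = 0.9, this is infant mortality (decreasing failure rate)
Phase = 1

1


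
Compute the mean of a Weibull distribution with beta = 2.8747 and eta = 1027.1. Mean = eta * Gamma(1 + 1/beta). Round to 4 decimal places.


beta = 2.8747, eta = 1027.1
1/beta = 0.3479
1 + 1/beta = 1.3479
Gamma(1.3479) = 0.8914
Mean = 1027.1 * 0.8914
Mean = 915.5268

915.5268


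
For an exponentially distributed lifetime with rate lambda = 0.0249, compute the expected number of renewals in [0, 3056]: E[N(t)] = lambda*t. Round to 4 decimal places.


lambda = 0.0249
t = 3056
E[N(t)] = lambda * t
E[N(t)] = 0.0249 * 3056
E[N(t)] = 76.0944

76.0944


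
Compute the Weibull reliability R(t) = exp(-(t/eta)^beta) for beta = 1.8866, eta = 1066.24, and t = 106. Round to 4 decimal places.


beta = 1.8866, eta = 1066.24, t = 106
t/eta = 106 / 1066.24 = 0.0994
(t/eta)^beta = 0.0994^1.8866 = 0.0128
R(t) = exp(-0.0128)
R(t) = 0.9872

0.9872


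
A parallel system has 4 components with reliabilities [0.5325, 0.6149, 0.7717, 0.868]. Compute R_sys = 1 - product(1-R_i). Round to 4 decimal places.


Components: [0.5325, 0.6149, 0.7717, 0.868]
(1 - 0.5325) = 0.4675, running product = 0.4675
(1 - 0.6149) = 0.3851, running product = 0.18
(1 - 0.7717) = 0.2283, running product = 0.0411
(1 - 0.868) = 0.132, running product = 0.0054
Product of (1-R_i) = 0.0054
R_sys = 1 - 0.0054 = 0.9946

0.9946


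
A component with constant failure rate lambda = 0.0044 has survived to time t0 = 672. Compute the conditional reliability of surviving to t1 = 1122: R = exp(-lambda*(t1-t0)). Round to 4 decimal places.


lambda = 0.0044
t0 = 672, t1 = 1122
t1 - t0 = 450
lambda * (t1-t0) = 0.0044 * 450 = 1.98
R = exp(-1.98)
R = 0.1381

0.1381


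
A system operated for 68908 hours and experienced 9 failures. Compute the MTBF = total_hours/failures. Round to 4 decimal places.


total_hours = 68908
failures = 9
MTBF = 68908 / 9
MTBF = 7656.4444

7656.4444


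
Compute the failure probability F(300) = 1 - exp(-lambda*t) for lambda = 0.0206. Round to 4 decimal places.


lambda = 0.0206, t = 300
lambda * t = 6.18
exp(-6.18) = 0.0021
F(t) = 1 - 0.0021
F(t) = 0.9979

0.9979


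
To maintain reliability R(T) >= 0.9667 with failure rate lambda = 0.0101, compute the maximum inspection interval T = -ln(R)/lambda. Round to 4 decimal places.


R_target = 0.9667
lambda = 0.0101
-ln(0.9667) = 0.0339
T = 0.0339 / 0.0101
T = 3.3532

3.3532


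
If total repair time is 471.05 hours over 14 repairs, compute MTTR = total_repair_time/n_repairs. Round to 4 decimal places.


total_repair_time = 471.05
n_repairs = 14
MTTR = 471.05 / 14
MTTR = 33.6464

33.6464


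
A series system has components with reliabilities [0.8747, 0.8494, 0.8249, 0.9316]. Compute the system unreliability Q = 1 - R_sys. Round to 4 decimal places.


Components: [0.8747, 0.8494, 0.8249, 0.9316]
After component 1: product = 0.8747
After component 2: product = 0.743
After component 3: product = 0.6129
After component 4: product = 0.571
R_sys = 0.571
Q = 1 - 0.571 = 0.429

0.429


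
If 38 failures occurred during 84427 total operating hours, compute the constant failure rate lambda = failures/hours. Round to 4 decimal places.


failures = 38
total_hours = 84427
lambda = 38 / 84427
lambda = 0.0005

0.0005


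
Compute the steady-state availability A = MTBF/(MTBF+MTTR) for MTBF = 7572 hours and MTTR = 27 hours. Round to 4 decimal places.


MTBF = 7572
MTTR = 27
MTBF + MTTR = 7599
A = 7572 / 7599
A = 0.9964

0.9964


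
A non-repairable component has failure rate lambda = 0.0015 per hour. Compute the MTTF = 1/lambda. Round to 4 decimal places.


lambda = 0.0015
MTTF = 1 / 0.0015
MTTF = 666.6667

666.6667


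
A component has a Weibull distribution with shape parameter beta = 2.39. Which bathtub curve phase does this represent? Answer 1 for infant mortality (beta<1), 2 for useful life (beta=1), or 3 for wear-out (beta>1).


beta = 2.39
Compare beta to 1:
beta < 1 => infant mortality (phase 1)
beta = 1 => useful life (phase 2)
beta > 1 => wear-out (phase 3)
Since beta = 2.39, this is wear-out (increasing failure rate)
Phase = 3

3


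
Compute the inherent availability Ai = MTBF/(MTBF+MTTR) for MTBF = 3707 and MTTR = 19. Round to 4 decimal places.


MTBF = 3707
MTTR = 19
MTBF + MTTR = 3726
Ai = 3707 / 3726
Ai = 0.9949

0.9949


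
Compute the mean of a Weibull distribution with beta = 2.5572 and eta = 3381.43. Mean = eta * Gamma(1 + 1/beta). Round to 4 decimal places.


beta = 2.5572, eta = 3381.43
1/beta = 0.3911
1 + 1/beta = 1.3911
Gamma(1.3911) = 0.8878
Mean = 3381.43 * 0.8878
Mean = 3001.9923

3001.9923


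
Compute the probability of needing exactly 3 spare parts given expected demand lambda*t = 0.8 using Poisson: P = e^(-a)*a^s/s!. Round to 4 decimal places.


a = 0.8, s = 3
e^(-a) = e^(-0.8) = 0.4493
a^s = 0.8^3 = 0.512
s! = 6
P = 0.4493 * 0.512 / 6
P = 0.0383

0.0383


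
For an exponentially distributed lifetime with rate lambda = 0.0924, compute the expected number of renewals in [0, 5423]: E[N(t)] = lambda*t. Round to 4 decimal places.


lambda = 0.0924
t = 5423
E[N(t)] = lambda * t
E[N(t)] = 0.0924 * 5423
E[N(t)] = 501.0852

501.0852


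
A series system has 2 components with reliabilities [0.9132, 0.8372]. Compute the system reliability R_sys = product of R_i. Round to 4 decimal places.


Components: [0.9132, 0.8372]
After component 1 (R=0.9132): product = 0.9132
After component 2 (R=0.8372): product = 0.7645
R_sys = 0.7645

0.7645


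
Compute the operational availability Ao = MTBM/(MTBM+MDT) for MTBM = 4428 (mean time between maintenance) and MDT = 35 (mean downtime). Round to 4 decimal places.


MTBM = 4428
MDT = 35
MTBM + MDT = 4463
Ao = 4428 / 4463
Ao = 0.9922

0.9922


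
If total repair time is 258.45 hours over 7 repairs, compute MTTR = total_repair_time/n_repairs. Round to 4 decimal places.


total_repair_time = 258.45
n_repairs = 7
MTTR = 258.45 / 7
MTTR = 36.9214

36.9214


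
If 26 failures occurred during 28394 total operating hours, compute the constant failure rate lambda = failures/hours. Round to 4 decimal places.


failures = 26
total_hours = 28394
lambda = 26 / 28394
lambda = 0.0009

0.0009


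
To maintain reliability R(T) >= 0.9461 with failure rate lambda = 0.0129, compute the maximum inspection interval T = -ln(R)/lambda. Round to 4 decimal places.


R_target = 0.9461
lambda = 0.0129
-ln(0.9461) = 0.0554
T = 0.0554 / 0.0129
T = 4.2951

4.2951


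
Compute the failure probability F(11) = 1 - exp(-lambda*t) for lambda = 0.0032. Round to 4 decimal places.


lambda = 0.0032, t = 11
lambda * t = 0.0352
exp(-0.0352) = 0.9654
F(t) = 1 - 0.9654
F(t) = 0.0346

0.0346


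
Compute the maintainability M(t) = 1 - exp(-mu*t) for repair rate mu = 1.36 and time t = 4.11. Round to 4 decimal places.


mu = 1.36, t = 4.11
mu * t = 1.36 * 4.11 = 5.5896
exp(-5.5896) = 0.0037
M(t) = 1 - 0.0037
M(t) = 0.9963

0.9963


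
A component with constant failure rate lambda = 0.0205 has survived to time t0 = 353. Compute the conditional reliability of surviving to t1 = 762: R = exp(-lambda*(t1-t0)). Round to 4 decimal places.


lambda = 0.0205
t0 = 353, t1 = 762
t1 - t0 = 409
lambda * (t1-t0) = 0.0205 * 409 = 8.3845
R = exp(-8.3845)
R = 0.0002

0.0002


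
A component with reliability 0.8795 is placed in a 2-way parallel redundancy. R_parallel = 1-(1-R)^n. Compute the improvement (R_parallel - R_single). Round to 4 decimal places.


R_single = 0.8795, n = 2
1 - R_single = 0.1205
(1 - R_single)^n = 0.1205^2 = 0.0145
R_parallel = 1 - 0.0145 = 0.9855
Improvement = 0.9855 - 0.8795
Improvement = 0.106

0.106


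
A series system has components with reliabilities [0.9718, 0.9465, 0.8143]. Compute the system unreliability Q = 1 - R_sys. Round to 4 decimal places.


Components: [0.9718, 0.9465, 0.8143]
After component 1: product = 0.9718
After component 2: product = 0.9198
After component 3: product = 0.749
R_sys = 0.749
Q = 1 - 0.749 = 0.251

0.251


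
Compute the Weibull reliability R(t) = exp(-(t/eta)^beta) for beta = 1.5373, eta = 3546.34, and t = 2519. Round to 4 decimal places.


beta = 1.5373, eta = 3546.34, t = 2519
t/eta = 2519 / 3546.34 = 0.7103
(t/eta)^beta = 0.7103^1.5373 = 0.5911
R(t) = exp(-0.5911)
R(t) = 0.5537

0.5537


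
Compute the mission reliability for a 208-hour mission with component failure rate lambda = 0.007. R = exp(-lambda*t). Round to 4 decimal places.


lambda = 0.007
mission_time = 208
lambda * t = 0.007 * 208 = 1.456
R = exp(-1.456)
R = 0.2332

0.2332


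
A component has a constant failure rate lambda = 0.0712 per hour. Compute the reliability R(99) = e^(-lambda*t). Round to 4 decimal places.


lambda = 0.0712
t = 99
lambda * t = 7.0488
R(t) = e^(-7.0488)
R(t) = 0.0009

0.0009


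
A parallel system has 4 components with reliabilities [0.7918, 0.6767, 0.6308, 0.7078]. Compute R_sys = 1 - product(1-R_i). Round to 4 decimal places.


Components: [0.7918, 0.6767, 0.6308, 0.7078]
(1 - 0.7918) = 0.2082, running product = 0.2082
(1 - 0.6767) = 0.3233, running product = 0.0673
(1 - 0.6308) = 0.3692, running product = 0.0249
(1 - 0.7078) = 0.2922, running product = 0.0073
Product of (1-R_i) = 0.0073
R_sys = 1 - 0.0073 = 0.9927

0.9927


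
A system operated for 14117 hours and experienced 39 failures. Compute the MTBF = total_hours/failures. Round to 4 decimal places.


total_hours = 14117
failures = 39
MTBF = 14117 / 39
MTBF = 361.9744

361.9744


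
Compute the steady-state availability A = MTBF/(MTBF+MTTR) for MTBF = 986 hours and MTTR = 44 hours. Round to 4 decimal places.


MTBF = 986
MTTR = 44
MTBF + MTTR = 1030
A = 986 / 1030
A = 0.9573

0.9573


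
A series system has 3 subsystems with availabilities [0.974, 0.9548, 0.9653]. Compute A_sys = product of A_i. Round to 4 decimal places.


Subsystems: [0.974, 0.9548, 0.9653]
After subsystem 1 (A=0.974): product = 0.974
After subsystem 2 (A=0.9548): product = 0.93
After subsystem 3 (A=0.9653): product = 0.8977
A_sys = 0.8977

0.8977


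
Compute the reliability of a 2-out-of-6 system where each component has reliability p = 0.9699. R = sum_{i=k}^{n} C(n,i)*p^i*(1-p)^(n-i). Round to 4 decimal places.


k = 2, n = 6, p = 0.9699
i=2: C(6,2)=15 * 0.9699^2 * 0.0301^4 = 0.0
i=3: C(6,3)=20 * 0.9699^3 * 0.0301^3 = 0.0005
i=4: C(6,4)=15 * 0.9699^4 * 0.0301^2 = 0.012
i=5: C(6,5)=6 * 0.9699^5 * 0.0301^1 = 0.155
i=6: C(6,6)=1 * 0.9699^6 * 0.0301^0 = 0.8325
R = sum of terms = 1.0

1.0


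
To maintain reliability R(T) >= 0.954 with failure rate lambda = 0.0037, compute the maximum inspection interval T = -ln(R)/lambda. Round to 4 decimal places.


R_target = 0.954
lambda = 0.0037
-ln(0.954) = 0.0471
T = 0.0471 / 0.0037
T = 12.7275

12.7275


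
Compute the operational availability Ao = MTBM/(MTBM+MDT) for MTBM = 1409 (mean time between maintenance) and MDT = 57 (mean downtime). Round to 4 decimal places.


MTBM = 1409
MDT = 57
MTBM + MDT = 1466
Ao = 1409 / 1466
Ao = 0.9611

0.9611


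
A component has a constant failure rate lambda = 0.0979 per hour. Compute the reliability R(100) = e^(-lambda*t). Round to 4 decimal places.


lambda = 0.0979
t = 100
lambda * t = 9.79
R(t) = e^(-9.79)
R(t) = 0.0001

0.0001


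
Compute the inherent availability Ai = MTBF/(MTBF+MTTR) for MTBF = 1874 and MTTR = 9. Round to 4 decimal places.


MTBF = 1874
MTTR = 9
MTBF + MTTR = 1883
Ai = 1874 / 1883
Ai = 0.9952

0.9952


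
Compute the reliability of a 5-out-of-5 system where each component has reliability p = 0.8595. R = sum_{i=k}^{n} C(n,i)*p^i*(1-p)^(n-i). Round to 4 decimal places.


k = 5, n = 5, p = 0.8595
i=5: C(5,5)=1 * 0.8595^5 * 0.1405^0 = 0.4691
R = sum of terms = 0.4691

0.4691


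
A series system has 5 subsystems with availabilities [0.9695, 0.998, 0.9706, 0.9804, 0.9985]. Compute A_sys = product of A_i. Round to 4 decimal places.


Subsystems: [0.9695, 0.998, 0.9706, 0.9804, 0.9985]
After subsystem 1 (A=0.9695): product = 0.9695
After subsystem 2 (A=0.998): product = 0.9676
After subsystem 3 (A=0.9706): product = 0.9391
After subsystem 4 (A=0.9804): product = 0.9207
After subsystem 5 (A=0.9985): product = 0.9193
A_sys = 0.9193

0.9193


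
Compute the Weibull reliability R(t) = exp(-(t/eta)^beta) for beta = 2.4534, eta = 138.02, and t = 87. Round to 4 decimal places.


beta = 2.4534, eta = 138.02, t = 87
t/eta = 87 / 138.02 = 0.6303
(t/eta)^beta = 0.6303^2.4534 = 0.3223
R(t) = exp(-0.3223)
R(t) = 0.7245

0.7245


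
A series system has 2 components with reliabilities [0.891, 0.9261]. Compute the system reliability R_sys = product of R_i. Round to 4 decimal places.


Components: [0.891, 0.9261]
After component 1 (R=0.891): product = 0.891
After component 2 (R=0.9261): product = 0.8252
R_sys = 0.8252

0.8252


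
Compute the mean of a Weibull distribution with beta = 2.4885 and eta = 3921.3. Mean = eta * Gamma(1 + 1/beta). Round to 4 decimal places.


beta = 2.4885, eta = 3921.3
1/beta = 0.4018
1 + 1/beta = 1.4018
Gamma(1.4018) = 0.8872
Mean = 3921.3 * 0.8872
Mean = 3478.8389

3478.8389


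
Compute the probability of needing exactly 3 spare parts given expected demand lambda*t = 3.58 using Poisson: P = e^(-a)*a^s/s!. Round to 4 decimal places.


a = 3.58, s = 3
e^(-a) = e^(-3.58) = 0.0279
a^s = 3.58^3 = 45.8827
s! = 6
P = 0.0279 * 45.8827 / 6
P = 0.2132

0.2132


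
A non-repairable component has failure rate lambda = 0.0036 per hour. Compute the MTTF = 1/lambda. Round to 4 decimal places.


lambda = 0.0036
MTTF = 1 / 0.0036
MTTF = 277.7778

277.7778


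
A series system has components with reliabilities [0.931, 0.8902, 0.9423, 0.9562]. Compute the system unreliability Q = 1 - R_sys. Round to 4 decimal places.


Components: [0.931, 0.8902, 0.9423, 0.9562]
After component 1: product = 0.931
After component 2: product = 0.8288
After component 3: product = 0.781
After component 4: product = 0.7467
R_sys = 0.7467
Q = 1 - 0.7467 = 0.2533

0.2533


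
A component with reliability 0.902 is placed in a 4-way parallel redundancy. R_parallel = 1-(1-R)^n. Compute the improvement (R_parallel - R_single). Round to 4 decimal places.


R_single = 0.902, n = 4
1 - R_single = 0.098
(1 - R_single)^n = 0.098^4 = 0.0001
R_parallel = 1 - 0.0001 = 0.9999
Improvement = 0.9999 - 0.902
Improvement = 0.0979

0.0979


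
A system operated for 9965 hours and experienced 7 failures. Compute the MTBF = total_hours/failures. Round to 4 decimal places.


total_hours = 9965
failures = 7
MTBF = 9965 / 7
MTBF = 1423.5714

1423.5714


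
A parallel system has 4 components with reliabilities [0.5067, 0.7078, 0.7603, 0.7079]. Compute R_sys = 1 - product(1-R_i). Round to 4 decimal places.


Components: [0.5067, 0.7078, 0.7603, 0.7079]
(1 - 0.5067) = 0.4933, running product = 0.4933
(1 - 0.7078) = 0.2922, running product = 0.1441
(1 - 0.7603) = 0.2397, running product = 0.0346
(1 - 0.7079) = 0.2921, running product = 0.0101
Product of (1-R_i) = 0.0101
R_sys = 1 - 0.0101 = 0.9899

0.9899


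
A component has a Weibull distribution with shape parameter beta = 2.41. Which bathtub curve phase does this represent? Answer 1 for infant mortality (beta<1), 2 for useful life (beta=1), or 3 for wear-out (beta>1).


beta = 2.41
Compare beta to 1:
beta < 1 => infant mortality (phase 1)
beta = 1 => useful life (phase 2)
beta > 1 => wear-out (phase 3)
Since beta = 2.41, this is wear-out (increasing failure rate)
Phase = 3

3


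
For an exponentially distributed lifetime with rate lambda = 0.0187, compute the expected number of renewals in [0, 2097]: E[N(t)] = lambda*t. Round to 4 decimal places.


lambda = 0.0187
t = 2097
E[N(t)] = lambda * t
E[N(t)] = 0.0187 * 2097
E[N(t)] = 39.2139

39.2139


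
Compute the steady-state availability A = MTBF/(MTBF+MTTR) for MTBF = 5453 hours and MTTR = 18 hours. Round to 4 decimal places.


MTBF = 5453
MTTR = 18
MTBF + MTTR = 5471
A = 5453 / 5471
A = 0.9967

0.9967
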